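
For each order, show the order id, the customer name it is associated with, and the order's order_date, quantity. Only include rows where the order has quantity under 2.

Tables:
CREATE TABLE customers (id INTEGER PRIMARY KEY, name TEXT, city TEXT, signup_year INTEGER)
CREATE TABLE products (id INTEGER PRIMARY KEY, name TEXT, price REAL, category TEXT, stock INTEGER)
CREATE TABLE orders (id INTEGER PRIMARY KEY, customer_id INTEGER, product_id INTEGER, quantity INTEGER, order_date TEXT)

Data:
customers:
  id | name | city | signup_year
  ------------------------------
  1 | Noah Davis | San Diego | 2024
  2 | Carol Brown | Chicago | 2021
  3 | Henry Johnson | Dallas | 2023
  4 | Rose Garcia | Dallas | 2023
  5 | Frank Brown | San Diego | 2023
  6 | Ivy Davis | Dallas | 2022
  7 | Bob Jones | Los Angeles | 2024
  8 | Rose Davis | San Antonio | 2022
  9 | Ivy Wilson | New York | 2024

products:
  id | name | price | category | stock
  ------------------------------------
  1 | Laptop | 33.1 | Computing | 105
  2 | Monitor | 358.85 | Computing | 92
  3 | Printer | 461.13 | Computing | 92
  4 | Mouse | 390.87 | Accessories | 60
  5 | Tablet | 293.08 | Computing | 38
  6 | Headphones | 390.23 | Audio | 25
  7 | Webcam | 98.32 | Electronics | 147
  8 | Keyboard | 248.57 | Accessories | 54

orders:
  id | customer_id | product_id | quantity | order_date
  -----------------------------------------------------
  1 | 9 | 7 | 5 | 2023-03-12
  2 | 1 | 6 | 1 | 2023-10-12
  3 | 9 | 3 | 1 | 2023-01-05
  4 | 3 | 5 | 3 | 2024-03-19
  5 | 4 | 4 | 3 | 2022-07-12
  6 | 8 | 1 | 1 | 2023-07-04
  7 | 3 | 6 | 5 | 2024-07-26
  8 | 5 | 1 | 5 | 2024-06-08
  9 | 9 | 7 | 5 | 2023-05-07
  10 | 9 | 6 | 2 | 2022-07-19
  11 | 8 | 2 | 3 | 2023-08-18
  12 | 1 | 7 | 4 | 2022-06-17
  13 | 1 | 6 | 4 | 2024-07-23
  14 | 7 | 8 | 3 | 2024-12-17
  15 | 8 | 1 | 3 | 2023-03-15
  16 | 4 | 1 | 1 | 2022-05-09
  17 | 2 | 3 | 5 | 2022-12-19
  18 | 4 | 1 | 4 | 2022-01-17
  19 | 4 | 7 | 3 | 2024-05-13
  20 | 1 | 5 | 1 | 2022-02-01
SELECT c.id, p.name AS customer, c.order_date, c.quantity FROM orders c JOIN customers p ON c.customer_id = p.id WHERE c.quantity < 2

Execution result:
id | customer | order_date | quantity
2 | Noah Davis | 2023-10-12 | 1
3 | Ivy Wilson | 2023-01-05 | 1
6 | Rose Davis | 2023-07-04 | 1
16 | Rose Garcia | 2022-05-09 | 1
20 | Noah Davis | 2022-02-01 | 1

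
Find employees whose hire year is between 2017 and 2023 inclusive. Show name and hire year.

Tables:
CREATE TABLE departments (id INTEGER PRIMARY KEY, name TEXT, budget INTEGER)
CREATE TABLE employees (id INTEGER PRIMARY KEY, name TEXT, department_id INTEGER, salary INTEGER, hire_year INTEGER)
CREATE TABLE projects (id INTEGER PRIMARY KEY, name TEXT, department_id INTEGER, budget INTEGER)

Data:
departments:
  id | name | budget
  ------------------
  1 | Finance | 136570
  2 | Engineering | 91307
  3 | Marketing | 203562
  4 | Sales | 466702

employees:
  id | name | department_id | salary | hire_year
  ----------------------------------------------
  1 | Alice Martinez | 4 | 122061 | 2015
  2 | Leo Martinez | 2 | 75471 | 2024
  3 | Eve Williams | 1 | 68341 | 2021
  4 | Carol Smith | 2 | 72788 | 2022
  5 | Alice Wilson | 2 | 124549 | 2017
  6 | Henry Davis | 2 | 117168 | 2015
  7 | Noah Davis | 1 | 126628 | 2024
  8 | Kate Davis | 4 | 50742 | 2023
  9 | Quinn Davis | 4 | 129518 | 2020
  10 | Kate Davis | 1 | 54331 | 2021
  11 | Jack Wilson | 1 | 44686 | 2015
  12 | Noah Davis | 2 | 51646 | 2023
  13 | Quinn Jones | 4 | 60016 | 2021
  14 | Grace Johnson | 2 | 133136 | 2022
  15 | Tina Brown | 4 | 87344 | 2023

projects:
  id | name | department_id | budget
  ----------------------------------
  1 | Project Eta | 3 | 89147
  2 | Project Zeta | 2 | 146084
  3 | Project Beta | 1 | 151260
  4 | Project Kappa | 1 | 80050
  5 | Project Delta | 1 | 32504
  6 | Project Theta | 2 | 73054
SELECT name, hire_year FROM employees WHERE hire_year BETWEEN 2017 AND 2023

Execution result:
name | hire_year
Eve Williams | 2021
Carol Smith | 2022
Alice Wilson | 2017
Kate Davis | 2023
Quinn Davis | 2020
Kate Davis | 2021
Noah Davis | 2023
Quinn Jones | 2021
Grace Johnson | 2022
Tina Brown | 2023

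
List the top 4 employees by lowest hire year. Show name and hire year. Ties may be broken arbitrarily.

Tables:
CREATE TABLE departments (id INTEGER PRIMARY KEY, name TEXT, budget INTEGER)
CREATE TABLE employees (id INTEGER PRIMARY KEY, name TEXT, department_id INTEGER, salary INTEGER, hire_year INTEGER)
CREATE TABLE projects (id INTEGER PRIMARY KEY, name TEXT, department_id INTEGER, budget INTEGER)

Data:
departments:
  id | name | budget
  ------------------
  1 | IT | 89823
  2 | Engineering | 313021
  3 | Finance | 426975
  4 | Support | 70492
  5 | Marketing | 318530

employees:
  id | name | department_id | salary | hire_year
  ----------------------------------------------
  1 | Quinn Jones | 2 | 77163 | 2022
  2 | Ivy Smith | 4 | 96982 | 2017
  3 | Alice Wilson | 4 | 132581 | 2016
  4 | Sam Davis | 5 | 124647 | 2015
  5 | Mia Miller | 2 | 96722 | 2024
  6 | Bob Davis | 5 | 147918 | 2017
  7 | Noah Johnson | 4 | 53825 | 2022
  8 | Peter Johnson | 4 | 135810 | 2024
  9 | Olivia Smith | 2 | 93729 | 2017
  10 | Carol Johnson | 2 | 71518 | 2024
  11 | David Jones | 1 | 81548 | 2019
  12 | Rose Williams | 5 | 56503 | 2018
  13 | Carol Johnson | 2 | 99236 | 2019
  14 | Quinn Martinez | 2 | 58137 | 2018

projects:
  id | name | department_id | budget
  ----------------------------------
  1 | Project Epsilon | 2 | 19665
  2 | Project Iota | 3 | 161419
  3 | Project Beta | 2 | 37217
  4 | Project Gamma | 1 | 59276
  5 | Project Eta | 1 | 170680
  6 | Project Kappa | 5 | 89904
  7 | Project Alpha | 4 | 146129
SELECT name, hire_year FROM employees ORDER BY hire_year ASC LIMIT 4

Execution result:
name | hire_year
Sam Davis | 2015
Alice Wilson | 2016
Ivy Smith | 2017
Bob Davis | 2017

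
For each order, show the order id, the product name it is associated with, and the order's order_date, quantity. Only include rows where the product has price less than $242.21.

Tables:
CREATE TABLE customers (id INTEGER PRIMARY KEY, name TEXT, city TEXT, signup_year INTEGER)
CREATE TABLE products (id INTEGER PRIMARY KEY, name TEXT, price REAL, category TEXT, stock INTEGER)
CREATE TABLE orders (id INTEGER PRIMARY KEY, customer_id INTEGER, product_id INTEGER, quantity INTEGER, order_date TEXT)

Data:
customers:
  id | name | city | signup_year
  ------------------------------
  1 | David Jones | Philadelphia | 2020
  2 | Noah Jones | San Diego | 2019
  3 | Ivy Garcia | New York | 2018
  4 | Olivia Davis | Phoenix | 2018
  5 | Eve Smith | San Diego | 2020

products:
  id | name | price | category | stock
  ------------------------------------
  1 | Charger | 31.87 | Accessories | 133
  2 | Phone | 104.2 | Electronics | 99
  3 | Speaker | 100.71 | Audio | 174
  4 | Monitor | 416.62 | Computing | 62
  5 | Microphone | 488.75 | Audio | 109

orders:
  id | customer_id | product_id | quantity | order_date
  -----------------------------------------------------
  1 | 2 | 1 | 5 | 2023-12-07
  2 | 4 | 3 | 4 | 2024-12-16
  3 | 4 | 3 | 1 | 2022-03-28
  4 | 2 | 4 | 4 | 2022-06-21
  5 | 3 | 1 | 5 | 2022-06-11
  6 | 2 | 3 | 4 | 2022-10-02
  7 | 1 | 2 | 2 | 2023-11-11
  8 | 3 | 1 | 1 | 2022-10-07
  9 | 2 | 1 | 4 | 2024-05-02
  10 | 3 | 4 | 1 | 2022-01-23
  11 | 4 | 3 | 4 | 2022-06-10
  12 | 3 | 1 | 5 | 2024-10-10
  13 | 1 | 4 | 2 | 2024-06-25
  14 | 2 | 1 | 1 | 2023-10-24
SELECT c.id, p.name AS product, c.order_date, c.quantity FROM orders c JOIN products p ON c.product_id = p.id WHERE p.price < 242.21

Execution result:
id | product | order_date | quantity
1 | Charger | 2023-12-07 | 5
2 | Speaker | 2024-12-16 | 4
3 | Speaker | 2022-03-28 | 1
5 | Charger | 2022-06-11 | 5
6 | Speaker | 2022-10-02 | 4
7 | Phone | 2023-11-11 | 2
8 | Charger | 2022-10-07 | 1
9 | Charger | 2024-05-02 | 4
11 | Speaker | 2022-06-10 | 4
12 | Charger | 2024-10-10 | 5
14 | Charger | 2023-10-24 | 1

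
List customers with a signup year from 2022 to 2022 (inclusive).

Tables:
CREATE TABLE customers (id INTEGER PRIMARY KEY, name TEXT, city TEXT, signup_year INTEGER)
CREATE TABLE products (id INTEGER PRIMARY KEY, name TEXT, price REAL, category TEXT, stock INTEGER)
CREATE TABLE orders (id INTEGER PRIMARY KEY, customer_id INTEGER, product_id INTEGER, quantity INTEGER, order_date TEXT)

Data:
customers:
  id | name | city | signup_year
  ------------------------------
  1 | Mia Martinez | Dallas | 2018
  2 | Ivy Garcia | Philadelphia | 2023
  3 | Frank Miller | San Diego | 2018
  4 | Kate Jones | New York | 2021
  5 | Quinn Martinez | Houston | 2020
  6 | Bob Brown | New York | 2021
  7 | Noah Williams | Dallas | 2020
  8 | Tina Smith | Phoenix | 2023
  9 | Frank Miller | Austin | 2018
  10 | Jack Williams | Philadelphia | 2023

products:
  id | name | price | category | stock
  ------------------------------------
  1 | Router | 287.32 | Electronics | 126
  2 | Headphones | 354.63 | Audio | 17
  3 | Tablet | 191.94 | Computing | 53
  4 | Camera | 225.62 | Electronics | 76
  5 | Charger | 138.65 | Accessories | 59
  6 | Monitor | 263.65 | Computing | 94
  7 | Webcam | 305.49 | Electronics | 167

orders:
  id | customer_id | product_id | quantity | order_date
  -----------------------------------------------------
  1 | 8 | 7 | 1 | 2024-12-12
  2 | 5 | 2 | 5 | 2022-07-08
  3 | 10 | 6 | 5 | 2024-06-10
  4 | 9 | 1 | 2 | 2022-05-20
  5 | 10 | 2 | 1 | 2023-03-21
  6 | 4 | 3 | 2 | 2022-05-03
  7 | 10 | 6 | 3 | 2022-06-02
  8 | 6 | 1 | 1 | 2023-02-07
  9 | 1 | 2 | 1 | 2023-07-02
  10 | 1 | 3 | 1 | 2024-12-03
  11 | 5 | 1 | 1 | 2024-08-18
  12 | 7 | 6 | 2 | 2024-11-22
SELECT name, signup_year FROM customers WHERE signup_year BETWEEN 2022 AND 2022

Execution result:
(no rows)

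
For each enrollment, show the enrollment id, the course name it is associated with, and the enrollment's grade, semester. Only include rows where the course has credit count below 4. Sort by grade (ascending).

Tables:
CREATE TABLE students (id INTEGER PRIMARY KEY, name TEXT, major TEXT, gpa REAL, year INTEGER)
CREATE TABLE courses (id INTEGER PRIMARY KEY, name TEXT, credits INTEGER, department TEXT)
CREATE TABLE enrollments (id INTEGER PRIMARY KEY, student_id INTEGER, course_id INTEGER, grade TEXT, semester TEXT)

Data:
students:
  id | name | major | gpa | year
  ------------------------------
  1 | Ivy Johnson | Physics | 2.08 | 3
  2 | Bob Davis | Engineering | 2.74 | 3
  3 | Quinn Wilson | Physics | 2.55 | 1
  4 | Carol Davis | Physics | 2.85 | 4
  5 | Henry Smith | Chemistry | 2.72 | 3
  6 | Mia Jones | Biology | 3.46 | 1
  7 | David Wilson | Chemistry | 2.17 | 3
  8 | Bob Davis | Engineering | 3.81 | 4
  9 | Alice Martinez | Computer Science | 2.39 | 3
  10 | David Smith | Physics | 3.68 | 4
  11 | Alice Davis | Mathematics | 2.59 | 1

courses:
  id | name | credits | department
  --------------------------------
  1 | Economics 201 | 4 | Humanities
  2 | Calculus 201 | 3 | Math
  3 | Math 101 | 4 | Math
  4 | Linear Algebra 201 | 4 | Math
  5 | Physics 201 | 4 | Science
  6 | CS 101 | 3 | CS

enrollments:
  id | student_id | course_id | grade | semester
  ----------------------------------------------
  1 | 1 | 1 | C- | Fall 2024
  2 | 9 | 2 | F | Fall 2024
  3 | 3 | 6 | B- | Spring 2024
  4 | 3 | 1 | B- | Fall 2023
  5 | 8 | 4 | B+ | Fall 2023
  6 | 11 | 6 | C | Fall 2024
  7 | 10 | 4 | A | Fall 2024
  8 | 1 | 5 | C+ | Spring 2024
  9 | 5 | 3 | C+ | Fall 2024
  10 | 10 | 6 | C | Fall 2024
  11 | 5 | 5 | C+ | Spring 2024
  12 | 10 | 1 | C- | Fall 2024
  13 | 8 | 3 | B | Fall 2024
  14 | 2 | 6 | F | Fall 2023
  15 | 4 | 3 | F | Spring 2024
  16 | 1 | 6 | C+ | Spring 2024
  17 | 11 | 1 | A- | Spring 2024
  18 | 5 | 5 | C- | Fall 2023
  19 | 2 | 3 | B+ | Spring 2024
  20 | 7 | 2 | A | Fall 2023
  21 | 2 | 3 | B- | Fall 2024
SELECT c.id, p.name AS course, c.grade, c.semester FROM enrollments c JOIN courses p ON c.course_id = p.id WHERE p.credits < 4 ORDER BY c.grade ASC

Execution result:
id | course | grade | semester
20 | Calculus 201 | A | Fall 2023
3 | CS 101 | B- | Spring 2024
6 | CS 101 | C | Fall 2024
10 | CS 101 | C | Fall 2024
16 | CS 101 | C+ | Spring 2024
2 | Calculus 201 | F | Fall 2024
14 | CS 101 | F | Fall 2023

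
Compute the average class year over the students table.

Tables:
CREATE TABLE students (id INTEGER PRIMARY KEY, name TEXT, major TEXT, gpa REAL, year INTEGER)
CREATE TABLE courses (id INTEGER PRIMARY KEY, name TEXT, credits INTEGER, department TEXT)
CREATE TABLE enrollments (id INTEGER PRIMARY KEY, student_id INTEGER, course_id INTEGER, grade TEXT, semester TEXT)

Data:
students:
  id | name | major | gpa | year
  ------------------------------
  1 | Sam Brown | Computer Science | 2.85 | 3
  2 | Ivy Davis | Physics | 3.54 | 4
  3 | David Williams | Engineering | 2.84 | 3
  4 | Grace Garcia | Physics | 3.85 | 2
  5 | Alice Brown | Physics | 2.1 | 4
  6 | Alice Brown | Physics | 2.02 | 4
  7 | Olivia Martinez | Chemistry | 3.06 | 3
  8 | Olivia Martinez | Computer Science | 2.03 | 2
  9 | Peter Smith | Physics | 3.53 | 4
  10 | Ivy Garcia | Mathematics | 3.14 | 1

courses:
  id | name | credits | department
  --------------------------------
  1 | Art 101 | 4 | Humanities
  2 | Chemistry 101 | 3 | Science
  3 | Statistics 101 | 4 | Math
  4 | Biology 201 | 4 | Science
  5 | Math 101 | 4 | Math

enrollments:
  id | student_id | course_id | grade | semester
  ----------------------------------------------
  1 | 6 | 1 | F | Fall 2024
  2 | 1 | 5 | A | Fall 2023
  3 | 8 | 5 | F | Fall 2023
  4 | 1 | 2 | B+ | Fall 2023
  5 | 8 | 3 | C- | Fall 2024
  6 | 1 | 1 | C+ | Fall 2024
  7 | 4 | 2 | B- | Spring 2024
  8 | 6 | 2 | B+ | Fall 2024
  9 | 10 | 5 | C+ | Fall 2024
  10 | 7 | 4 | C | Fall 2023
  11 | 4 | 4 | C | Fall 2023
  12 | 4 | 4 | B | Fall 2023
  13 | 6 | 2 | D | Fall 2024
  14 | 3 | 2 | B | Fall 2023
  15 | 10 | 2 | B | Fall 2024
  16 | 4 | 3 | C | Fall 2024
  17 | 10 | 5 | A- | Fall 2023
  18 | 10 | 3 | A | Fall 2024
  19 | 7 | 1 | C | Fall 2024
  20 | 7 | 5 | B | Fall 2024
SELECT AVG(year) FROM students

Execution result:
3.00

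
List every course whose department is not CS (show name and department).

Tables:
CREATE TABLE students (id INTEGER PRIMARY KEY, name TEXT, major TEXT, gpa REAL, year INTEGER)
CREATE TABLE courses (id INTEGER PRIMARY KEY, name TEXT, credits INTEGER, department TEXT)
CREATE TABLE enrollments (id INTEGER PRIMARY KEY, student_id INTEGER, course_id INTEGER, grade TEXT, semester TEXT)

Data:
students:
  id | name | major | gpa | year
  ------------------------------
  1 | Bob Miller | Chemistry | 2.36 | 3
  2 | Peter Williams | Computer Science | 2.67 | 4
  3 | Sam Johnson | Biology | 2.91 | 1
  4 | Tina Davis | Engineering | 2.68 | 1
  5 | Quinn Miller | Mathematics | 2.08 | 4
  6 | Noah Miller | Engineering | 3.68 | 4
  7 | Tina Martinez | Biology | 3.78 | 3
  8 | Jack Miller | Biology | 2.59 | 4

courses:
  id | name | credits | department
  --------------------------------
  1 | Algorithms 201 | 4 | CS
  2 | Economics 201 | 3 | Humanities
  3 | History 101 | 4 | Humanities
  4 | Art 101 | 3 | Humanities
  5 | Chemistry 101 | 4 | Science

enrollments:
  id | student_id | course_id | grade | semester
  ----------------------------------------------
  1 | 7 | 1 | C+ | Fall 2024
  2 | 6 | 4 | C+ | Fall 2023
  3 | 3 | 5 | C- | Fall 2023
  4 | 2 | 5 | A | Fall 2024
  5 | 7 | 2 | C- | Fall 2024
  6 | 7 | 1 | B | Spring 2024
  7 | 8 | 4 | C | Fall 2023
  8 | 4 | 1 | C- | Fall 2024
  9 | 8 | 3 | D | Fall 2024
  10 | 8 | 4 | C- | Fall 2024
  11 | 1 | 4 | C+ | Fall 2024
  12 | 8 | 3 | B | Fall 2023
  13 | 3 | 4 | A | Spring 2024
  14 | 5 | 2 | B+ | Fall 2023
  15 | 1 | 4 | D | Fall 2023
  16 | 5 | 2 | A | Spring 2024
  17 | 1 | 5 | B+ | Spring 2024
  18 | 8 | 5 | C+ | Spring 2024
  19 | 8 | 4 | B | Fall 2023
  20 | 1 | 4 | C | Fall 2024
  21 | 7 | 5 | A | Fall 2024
SELECT name, department FROM courses WHERE department <> 'CS'

Execution result:
name | department
Economics 201 | Humanities
History 101 | Humanities
Art 101 | Humanities
Chemistry 101 | Science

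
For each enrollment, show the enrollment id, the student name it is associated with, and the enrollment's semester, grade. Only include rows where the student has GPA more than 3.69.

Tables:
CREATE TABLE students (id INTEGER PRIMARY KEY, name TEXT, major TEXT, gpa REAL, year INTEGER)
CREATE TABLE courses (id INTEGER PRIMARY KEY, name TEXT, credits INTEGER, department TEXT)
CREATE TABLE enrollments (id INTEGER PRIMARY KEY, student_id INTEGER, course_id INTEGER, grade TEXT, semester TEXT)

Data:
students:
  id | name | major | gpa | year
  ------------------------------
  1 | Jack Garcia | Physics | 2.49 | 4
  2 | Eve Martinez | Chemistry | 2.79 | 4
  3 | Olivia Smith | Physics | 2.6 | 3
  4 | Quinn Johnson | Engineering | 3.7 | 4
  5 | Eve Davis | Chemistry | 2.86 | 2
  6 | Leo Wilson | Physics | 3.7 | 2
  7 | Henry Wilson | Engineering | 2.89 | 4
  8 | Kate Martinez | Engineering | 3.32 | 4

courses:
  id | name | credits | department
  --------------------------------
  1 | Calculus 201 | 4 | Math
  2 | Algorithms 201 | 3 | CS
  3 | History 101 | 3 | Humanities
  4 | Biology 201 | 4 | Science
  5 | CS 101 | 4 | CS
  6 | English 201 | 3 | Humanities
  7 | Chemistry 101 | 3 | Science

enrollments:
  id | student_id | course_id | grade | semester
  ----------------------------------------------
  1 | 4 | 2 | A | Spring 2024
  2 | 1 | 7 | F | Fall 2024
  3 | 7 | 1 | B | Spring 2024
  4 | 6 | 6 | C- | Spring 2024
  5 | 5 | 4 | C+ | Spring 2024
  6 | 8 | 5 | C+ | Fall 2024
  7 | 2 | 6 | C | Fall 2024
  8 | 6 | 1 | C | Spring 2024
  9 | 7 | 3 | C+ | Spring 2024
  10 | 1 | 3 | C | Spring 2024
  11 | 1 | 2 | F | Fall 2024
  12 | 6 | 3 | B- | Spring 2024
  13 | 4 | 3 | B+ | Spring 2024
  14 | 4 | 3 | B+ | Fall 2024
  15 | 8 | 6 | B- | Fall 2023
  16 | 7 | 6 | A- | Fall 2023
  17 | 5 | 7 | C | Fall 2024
SELECT c.id, p.name AS student, c.semester, c.grade FROM enrollments c JOIN students p ON c.student_id = p.id WHERE p.gpa > 3.69

Execution result:
id | student | semester | grade
1 | Quinn Johnson | Spring 2024 | A
4 | Leo Wilson | Spring 2024 | C-
8 | Leo Wilson | Spring 2024 | C
12 | Leo Wilson | Spring 2024 | B-
13 | Quinn Johnson | Spring 2024 | B+
14 | Quinn Johnson | Fall 2024 | B+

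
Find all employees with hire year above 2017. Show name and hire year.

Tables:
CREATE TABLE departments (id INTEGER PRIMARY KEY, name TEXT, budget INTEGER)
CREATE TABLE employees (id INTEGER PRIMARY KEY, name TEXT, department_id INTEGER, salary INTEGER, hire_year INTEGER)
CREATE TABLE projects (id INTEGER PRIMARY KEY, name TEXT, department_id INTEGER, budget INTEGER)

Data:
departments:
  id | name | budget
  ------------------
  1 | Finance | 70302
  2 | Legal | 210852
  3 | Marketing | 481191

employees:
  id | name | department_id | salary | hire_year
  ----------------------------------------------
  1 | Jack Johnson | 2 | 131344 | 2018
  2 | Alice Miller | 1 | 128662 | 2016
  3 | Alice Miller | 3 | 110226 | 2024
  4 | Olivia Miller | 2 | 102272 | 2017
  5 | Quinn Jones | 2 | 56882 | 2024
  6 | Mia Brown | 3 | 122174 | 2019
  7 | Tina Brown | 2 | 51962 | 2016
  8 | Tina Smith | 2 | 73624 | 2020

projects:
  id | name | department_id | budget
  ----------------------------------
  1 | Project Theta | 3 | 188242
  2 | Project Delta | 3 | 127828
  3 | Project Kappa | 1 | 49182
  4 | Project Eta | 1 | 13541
SELECT name, hire_year FROM employees WHERE hire_year > 2017

Execution result:
name | hire_year
Jack Johnson | 2018
Alice Miller | 2024
Quinn Jones | 2024
Mia Brown | 2019
Tina Smith | 2020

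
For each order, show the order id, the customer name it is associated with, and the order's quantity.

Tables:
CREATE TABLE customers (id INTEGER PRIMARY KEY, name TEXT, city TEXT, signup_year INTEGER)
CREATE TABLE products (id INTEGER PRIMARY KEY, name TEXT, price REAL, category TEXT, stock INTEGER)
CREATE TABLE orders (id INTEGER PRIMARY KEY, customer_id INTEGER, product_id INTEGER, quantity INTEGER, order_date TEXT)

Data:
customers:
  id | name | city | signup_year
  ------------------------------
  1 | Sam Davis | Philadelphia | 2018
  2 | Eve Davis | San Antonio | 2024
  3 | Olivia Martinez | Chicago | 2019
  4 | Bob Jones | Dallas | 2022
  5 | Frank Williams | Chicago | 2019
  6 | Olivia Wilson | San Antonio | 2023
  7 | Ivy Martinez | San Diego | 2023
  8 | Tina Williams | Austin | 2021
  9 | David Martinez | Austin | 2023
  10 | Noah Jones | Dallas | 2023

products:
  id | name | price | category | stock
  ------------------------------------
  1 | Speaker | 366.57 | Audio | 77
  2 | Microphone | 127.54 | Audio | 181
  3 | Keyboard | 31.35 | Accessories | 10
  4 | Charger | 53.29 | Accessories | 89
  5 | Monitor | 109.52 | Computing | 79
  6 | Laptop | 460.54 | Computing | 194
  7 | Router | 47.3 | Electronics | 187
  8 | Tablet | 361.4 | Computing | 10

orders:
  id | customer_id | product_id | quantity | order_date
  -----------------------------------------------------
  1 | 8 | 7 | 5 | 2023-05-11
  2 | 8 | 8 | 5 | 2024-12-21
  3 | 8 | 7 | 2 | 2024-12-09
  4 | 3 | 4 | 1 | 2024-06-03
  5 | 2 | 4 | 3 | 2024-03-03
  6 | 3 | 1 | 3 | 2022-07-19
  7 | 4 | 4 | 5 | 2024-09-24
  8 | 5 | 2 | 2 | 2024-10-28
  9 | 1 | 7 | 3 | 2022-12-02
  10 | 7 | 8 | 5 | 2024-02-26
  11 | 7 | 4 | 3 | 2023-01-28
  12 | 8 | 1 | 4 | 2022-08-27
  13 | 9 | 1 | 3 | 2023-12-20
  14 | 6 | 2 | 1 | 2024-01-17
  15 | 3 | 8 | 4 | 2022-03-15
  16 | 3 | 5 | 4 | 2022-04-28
SELECT c.id, p.name AS customer, c.quantity FROM orders c JOIN customers p ON c.customer_id = p.id

Execution result:
id | customer | quantity
1 | Tina Williams | 5
2 | Tina Williams | 5
3 | Tina Williams | 2
4 | Olivia Martinez | 1
5 | Eve Davis | 3
6 | Olivia Martinez | 3
7 | Bob Jones | 5
8 | Frank Williams | 2
9 | Sam Davis | 3
10 | Ivy Martinez | 5
11 | Ivy Martinez | 3
12 | Tina Williams | 4
13 | David Martinez | 3
14 | Olivia Wilson | 1
15 | Olivia Martinez | 4
16 | Olivia Martinez | 4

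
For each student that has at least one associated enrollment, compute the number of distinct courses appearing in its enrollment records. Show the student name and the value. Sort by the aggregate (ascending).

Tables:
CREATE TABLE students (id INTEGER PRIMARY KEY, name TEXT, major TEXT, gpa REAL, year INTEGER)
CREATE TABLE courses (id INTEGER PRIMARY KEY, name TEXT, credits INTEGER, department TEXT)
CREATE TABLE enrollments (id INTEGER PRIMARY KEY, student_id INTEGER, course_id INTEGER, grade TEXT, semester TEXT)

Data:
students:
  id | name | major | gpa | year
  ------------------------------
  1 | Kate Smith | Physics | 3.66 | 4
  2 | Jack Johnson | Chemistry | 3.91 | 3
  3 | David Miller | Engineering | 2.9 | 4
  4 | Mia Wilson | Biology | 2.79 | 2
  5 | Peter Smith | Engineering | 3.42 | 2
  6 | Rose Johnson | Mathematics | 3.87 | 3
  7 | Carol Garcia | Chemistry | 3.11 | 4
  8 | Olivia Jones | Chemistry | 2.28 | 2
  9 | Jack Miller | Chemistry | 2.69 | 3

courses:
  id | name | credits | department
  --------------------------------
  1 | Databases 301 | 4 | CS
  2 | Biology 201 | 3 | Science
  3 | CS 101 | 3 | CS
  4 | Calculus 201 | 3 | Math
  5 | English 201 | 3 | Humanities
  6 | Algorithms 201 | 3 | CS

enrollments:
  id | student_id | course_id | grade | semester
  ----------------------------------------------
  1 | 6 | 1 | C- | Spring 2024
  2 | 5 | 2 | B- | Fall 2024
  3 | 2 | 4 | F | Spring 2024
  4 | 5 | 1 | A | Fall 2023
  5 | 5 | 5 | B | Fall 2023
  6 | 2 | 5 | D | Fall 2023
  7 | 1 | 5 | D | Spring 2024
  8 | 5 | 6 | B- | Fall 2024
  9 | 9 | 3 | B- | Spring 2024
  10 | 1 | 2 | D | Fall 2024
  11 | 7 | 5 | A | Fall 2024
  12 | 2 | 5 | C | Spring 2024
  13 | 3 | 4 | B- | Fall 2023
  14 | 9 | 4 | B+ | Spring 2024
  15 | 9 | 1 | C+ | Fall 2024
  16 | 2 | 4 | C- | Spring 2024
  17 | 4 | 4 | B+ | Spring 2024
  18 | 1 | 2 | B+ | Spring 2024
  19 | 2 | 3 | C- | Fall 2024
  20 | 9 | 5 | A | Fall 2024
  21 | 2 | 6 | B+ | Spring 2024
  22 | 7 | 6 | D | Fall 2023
SELECT p.name, COUNT(DISTINCT c.course_id) AS distinct_course_count FROM enrollments c JOIN students p ON c.student_id = p.id GROUP BY p.id, p.name ORDER BY distinct_course_count ASC

Execution result:
name | distinct_course_count
David Miller | 1
Mia Wilson | 1
Rose Johnson | 1
Kate Smith | 2
Carol Garcia | 2
Jack Johnson | 4
Peter Smith | 4
Jack Miller | 4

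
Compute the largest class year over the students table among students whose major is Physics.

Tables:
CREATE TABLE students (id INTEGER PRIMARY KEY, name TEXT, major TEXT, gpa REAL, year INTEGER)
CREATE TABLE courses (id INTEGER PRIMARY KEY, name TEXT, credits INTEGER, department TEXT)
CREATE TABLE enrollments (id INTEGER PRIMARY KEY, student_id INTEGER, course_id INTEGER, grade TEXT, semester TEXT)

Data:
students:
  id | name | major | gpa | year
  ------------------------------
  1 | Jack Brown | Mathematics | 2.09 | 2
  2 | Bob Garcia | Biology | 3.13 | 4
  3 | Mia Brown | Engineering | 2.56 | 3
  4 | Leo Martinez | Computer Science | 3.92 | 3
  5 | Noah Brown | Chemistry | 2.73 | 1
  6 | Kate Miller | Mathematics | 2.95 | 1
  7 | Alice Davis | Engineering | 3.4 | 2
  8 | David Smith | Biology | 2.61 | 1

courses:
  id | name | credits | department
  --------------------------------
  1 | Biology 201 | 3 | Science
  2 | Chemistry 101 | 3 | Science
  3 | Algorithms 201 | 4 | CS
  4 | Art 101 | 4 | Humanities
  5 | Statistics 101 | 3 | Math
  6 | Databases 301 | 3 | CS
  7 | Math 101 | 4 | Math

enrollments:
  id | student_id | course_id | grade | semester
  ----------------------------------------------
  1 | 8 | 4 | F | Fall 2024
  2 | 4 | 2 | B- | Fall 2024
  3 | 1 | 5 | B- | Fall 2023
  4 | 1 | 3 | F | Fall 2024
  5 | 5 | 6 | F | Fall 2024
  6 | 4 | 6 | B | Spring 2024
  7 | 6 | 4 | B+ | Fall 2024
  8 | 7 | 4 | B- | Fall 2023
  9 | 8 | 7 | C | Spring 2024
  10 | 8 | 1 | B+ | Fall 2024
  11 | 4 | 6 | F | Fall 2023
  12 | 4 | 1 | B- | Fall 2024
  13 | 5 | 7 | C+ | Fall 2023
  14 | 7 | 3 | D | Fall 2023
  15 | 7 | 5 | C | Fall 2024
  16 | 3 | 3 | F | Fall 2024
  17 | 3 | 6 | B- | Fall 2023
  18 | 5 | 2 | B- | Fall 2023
SELECT MAX(year) FROM students WHERE major = 'Physics'

Execution result:
NULL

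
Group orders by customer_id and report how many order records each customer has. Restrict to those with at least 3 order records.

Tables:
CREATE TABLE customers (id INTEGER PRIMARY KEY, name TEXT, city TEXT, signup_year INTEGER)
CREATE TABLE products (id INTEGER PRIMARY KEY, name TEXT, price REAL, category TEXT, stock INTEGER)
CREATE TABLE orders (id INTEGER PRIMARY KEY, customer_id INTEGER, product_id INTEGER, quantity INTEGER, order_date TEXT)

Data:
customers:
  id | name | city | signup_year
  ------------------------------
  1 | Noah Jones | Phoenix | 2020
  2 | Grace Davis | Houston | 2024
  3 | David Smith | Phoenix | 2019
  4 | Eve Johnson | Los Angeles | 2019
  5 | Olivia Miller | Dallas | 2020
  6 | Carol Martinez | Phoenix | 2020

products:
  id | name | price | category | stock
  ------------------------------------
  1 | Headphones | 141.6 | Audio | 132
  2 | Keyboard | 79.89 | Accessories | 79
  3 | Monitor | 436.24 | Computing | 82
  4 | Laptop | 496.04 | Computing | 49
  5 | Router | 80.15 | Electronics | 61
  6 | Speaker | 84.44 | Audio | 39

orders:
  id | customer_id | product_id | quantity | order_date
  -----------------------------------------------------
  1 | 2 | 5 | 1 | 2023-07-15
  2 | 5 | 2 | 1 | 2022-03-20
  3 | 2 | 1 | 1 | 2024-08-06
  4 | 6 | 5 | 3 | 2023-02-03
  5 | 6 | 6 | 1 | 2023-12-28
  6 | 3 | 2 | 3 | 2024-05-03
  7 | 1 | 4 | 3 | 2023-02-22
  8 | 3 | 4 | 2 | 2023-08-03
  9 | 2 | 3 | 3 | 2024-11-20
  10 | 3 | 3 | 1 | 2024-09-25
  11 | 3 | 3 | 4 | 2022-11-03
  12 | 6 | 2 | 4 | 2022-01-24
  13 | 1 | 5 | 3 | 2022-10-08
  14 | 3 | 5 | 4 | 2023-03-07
SELECT customer_id, COUNT(*) AS order_count FROM orders GROUP BY customer_id HAVING COUNT(*) >= 3

Execution result:
customer_id | order_count
2 | 3
3 | 5
6 | 3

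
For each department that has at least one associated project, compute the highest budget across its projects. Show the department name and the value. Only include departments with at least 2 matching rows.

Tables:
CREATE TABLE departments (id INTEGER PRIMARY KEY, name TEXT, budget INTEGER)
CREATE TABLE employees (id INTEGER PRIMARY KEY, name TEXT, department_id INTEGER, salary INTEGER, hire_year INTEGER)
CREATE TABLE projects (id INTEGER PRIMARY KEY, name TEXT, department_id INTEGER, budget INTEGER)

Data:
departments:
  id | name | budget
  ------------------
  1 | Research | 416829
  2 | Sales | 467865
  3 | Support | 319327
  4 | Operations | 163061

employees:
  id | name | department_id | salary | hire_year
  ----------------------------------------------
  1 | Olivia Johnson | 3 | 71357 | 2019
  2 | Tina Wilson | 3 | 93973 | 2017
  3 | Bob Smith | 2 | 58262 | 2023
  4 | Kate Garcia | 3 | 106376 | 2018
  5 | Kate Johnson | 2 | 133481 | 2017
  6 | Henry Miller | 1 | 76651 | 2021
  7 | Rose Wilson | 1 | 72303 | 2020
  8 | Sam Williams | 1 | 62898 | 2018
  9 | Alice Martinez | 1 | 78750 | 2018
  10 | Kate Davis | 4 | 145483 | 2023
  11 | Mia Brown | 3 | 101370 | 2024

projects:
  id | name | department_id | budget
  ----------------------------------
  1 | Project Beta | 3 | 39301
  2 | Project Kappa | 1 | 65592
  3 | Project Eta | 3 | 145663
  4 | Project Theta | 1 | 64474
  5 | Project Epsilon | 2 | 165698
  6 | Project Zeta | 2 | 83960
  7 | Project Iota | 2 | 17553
SELECT p.name, MAX(c.budget) AS max_budget FROM projects c JOIN departments p ON c.department_id = p.id GROUP BY p.id, p.name HAVING COUNT(*) >= 2

Execution result:
name | max_budget
Research | 65592
Sales | 165698
Support | 145663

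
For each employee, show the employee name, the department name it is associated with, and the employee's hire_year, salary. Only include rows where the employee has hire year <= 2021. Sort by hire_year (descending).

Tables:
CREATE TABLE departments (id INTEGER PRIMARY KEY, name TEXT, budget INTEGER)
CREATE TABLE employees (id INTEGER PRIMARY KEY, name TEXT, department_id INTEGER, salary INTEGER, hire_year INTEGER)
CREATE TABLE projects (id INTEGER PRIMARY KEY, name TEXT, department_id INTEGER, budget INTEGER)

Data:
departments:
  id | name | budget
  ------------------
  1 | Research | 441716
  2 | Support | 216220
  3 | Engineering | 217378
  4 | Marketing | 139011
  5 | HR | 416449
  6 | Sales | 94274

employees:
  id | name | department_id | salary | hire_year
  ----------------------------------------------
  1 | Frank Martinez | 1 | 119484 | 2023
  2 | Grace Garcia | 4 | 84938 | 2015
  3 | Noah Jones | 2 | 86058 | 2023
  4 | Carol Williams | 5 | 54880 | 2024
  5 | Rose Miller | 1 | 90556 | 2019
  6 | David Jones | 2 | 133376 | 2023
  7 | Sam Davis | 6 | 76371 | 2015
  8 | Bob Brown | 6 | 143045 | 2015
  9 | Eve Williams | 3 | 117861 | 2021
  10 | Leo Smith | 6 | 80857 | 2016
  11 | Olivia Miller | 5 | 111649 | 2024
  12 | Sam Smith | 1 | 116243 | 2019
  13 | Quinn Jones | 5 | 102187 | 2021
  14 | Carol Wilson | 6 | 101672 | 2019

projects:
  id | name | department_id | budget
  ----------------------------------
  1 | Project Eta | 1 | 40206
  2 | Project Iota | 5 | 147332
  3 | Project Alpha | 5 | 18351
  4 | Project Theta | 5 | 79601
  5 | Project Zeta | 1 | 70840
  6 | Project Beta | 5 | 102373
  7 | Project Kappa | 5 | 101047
SELECT c.name, p.name AS department, c.hire_year, c.salary FROM employees c JOIN departments p ON c.department_id = p.id WHERE c.hire_year <= 2021 ORDER BY c.hire_year DESC

Execution result:
name | department | hire_year | salary
Eve Williams | Engineering | 2021 | 117861
Quinn Jones | HR | 2021 | 102187
Rose Miller | Research | 2019 | 90556
Sam Smith | Research | 2019 | 116243
Carol Wilson | Sales | 2019 | 101672
Leo Smith | Sales | 2016 | 80857
Grace Garcia | Marketing | 2015 | 84938
Sam Davis | Sales | 2015 | 76371
Bob Brown | Sales | 2015 | 143045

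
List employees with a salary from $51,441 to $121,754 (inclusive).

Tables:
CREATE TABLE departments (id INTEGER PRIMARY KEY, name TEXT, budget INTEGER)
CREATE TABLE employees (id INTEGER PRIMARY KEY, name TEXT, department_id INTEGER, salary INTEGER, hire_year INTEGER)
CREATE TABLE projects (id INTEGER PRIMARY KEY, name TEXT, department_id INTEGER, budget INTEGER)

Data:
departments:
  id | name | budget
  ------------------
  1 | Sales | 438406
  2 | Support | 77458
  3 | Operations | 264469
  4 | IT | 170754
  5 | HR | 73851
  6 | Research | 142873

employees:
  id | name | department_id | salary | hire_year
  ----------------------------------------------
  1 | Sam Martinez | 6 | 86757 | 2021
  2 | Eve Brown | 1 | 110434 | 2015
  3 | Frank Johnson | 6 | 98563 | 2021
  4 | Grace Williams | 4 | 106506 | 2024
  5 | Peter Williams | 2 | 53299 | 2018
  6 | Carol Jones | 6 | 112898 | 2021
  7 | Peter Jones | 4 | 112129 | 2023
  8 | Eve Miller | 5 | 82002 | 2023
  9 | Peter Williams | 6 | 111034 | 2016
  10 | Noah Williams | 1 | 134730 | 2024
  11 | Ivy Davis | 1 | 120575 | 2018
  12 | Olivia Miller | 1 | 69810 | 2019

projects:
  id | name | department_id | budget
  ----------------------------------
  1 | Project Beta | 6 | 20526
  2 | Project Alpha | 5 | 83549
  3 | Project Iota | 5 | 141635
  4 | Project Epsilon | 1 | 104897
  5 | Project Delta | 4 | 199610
SELECT name, salary FROM employees WHERE salary BETWEEN 51441 AND 121754

Execution result:
name | salary
Sam Martinez | 86757
Eve Brown | 110434
Frank Johnson | 98563
Grace Williams | 106506
Peter Williams | 53299
Carol Jones | 112898
Peter Jones | 112129
Eve Miller | 82002
Peter Williams | 111034
Ivy Davis | 120575
Olivia Miller | 69810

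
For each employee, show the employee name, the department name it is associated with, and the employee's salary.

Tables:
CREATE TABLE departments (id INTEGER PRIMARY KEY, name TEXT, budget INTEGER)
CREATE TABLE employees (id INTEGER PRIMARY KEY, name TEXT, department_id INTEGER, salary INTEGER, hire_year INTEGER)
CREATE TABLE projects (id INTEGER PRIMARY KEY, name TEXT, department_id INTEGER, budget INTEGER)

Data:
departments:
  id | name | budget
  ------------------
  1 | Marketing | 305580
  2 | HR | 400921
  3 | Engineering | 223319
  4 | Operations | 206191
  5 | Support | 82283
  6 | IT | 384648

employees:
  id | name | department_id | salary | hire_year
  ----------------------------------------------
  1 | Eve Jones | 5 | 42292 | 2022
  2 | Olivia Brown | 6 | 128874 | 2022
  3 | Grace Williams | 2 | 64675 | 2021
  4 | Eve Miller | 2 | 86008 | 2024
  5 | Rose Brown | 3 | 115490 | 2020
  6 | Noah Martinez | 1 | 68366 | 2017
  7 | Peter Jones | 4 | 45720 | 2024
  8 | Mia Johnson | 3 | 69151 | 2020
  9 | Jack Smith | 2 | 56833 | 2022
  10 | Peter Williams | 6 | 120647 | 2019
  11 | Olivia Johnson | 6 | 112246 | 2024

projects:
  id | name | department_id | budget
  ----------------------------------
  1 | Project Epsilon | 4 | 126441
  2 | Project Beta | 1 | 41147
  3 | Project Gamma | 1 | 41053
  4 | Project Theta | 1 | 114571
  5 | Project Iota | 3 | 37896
SELECT c.name, p.name AS department, c.salary FROM employees c JOIN departments p ON c.department_id = p.id

Execution result:
name | department | salary
Eve Jones | Support | 42292
Olivia Brown | IT | 128874
Grace Williams | HR | 64675
Eve Miller | HR | 86008
Rose Brown | Engineering | 115490
Noah Martinez | Marketing | 68366
Peter Jones | Operations | 45720
Mia Johnson | Engineering | 69151
Jack Smith | HR | 56833
Peter Williams | IT | 120647
Olivia Johnson | IT | 112246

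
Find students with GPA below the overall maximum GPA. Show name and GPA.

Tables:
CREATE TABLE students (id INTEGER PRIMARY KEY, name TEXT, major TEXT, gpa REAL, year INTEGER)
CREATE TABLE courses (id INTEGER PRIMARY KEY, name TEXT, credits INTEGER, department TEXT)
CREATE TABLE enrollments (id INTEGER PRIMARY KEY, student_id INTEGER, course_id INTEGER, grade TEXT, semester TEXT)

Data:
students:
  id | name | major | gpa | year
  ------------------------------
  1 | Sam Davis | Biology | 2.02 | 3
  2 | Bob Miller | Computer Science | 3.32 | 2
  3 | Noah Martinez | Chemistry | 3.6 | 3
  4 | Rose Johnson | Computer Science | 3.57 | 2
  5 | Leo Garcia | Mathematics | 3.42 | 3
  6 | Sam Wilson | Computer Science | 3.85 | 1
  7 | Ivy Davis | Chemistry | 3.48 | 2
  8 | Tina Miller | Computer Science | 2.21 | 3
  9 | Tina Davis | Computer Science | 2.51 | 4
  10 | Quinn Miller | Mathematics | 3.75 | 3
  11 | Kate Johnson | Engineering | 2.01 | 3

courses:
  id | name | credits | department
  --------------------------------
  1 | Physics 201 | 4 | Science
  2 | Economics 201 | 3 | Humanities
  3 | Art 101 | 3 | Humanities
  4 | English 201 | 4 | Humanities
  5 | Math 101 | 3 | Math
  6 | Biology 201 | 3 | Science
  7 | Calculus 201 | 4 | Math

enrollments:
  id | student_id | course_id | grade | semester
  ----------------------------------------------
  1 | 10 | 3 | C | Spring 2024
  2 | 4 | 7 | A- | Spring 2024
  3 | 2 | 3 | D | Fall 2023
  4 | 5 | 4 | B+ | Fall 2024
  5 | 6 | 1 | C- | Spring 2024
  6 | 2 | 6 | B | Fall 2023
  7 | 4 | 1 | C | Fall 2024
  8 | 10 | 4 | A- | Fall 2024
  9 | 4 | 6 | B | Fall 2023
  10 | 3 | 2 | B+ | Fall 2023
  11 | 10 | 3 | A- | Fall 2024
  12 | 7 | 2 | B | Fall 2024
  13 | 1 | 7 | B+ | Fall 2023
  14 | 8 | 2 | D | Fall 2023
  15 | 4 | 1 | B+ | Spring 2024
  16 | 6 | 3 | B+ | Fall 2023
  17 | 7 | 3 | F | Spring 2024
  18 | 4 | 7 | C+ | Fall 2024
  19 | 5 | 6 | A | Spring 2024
SELECT name, gpa FROM students WHERE gpa < (SELECT MAX(gpa) FROM students)

Execution result:
name | gpa
Sam Davis | 2.02
Bob Miller | 3.32
Noah Martinez | 3.60
Rose Johnson | 3.57
Leo Garcia | 3.42
Ivy Davis | 3.48
Tina Miller | 2.21
Tina Davis | 2.51
Quinn Miller | 3.75
Kate Johnson | 2.01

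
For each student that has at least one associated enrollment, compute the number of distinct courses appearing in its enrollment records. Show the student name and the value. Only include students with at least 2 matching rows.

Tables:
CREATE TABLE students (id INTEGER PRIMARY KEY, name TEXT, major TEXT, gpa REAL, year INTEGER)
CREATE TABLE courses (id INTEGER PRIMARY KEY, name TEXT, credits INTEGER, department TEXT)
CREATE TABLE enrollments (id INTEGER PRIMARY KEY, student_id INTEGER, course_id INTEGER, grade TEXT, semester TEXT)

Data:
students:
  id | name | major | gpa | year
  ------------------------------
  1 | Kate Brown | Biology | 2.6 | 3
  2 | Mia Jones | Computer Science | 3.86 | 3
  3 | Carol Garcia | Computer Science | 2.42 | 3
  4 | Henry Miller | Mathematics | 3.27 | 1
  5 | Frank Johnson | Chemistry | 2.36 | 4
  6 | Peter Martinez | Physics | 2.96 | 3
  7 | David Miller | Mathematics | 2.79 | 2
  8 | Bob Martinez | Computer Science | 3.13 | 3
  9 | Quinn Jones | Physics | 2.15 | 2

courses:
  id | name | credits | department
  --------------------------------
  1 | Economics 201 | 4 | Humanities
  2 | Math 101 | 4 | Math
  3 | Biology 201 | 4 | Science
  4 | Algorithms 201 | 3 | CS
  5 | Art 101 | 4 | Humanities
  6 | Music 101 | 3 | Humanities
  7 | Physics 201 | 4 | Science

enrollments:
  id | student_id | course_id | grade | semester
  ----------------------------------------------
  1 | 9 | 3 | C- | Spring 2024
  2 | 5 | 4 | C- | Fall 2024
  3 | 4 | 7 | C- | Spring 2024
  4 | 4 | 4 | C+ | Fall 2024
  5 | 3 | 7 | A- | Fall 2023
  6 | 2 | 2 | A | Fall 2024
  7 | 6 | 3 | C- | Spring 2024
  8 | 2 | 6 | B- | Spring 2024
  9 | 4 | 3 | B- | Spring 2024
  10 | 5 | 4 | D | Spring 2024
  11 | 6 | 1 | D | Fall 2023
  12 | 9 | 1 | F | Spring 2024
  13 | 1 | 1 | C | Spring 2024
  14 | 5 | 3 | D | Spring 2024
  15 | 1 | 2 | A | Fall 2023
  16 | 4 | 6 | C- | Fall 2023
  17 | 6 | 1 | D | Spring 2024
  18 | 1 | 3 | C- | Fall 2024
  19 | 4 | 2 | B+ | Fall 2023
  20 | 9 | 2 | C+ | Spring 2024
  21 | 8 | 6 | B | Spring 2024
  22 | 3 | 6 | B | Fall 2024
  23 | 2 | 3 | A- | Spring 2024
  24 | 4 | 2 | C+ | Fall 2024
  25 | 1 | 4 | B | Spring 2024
SELECT p.name, COUNT(DISTINCT c.course_id) AS distinct_course_count FROM enrollments c JOIN students p ON c.student_id = p.id GROUP BY p.id, p.name HAVING COUNT(*) >= 2

Execution result:
name | distinct_course_count
Kate Brown | 4
Mia Jones | 3
Carol Garcia | 2
Henry Miller | 5
Frank Johnson | 2
Peter Martinez | 2
Quinn Jones | 3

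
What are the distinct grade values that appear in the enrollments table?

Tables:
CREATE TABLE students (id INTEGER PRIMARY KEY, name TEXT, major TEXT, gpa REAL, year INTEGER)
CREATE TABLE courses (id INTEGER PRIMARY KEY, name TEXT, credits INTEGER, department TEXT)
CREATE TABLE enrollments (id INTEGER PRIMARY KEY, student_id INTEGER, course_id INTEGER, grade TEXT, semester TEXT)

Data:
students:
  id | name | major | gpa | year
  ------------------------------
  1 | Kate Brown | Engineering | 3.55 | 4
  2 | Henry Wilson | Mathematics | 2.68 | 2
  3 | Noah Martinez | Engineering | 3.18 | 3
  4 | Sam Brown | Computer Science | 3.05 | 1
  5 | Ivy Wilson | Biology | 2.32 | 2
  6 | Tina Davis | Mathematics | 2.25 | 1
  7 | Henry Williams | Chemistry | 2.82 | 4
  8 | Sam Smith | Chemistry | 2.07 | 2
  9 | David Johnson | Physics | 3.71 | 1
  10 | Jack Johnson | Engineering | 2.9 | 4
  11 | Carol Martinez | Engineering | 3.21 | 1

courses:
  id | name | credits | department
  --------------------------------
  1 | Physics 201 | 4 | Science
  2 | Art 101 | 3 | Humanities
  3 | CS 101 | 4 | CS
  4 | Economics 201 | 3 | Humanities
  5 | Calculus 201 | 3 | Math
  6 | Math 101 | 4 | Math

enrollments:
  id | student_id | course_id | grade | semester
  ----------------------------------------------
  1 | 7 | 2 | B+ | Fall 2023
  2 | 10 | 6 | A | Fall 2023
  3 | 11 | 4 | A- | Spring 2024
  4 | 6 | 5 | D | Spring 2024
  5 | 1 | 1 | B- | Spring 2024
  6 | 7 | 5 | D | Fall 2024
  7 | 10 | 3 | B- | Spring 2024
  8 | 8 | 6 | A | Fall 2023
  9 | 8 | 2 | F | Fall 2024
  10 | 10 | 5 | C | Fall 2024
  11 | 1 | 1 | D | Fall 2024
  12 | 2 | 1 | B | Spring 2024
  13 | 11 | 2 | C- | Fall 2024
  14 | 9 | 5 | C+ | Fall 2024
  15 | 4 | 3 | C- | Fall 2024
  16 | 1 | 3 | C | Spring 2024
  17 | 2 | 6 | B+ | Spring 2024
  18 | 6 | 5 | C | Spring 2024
SELECT DISTINCT grade FROM enrollments

Execution result:
grade
B+
A
A-
D
B-
F
C
B
C-
C+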